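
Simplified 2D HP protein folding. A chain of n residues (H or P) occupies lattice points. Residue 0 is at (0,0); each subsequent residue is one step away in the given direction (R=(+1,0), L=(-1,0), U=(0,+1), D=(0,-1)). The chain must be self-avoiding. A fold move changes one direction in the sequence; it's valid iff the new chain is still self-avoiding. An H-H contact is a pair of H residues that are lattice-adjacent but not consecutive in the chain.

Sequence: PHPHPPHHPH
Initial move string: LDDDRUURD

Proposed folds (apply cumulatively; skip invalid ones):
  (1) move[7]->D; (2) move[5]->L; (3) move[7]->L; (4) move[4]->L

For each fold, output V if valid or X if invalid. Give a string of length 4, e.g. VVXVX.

Initial: LDDDRUURD -> [(0, 0), (-1, 0), (-1, -1), (-1, -2), (-1, -3), (0, -3), (0, -2), (0, -1), (1, -1), (1, -2)]
Fold 1: move[7]->D => LDDDRUUDD INVALID (collision), skipped
Fold 2: move[5]->L => LDDDRLURD INVALID (collision), skipped
Fold 3: move[7]->L => LDDDRUULD INVALID (collision), skipped
Fold 4: move[4]->L => LDDDLUURD INVALID (collision), skipped

Answer: XXXX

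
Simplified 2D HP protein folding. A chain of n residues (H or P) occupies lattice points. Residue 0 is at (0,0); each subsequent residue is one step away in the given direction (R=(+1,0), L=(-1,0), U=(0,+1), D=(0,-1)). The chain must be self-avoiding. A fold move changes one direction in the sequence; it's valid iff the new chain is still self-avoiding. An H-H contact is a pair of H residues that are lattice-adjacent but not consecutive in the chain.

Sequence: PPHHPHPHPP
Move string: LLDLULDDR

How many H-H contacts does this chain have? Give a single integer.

Positions: [(0, 0), (-1, 0), (-2, 0), (-2, -1), (-3, -1), (-3, 0), (-4, 0), (-4, -1), (-4, -2), (-3, -2)]
H-H contact: residue 2 @(-2,0) - residue 5 @(-3, 0)

Answer: 1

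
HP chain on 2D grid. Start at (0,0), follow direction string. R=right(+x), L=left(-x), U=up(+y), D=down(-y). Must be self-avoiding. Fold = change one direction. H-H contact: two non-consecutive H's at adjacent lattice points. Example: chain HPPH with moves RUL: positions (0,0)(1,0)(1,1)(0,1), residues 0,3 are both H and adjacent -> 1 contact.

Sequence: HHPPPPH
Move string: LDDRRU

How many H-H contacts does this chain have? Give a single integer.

Positions: [(0, 0), (-1, 0), (-1, -1), (-1, -2), (0, -2), (1, -2), (1, -1)]
No H-H contacts found.

Answer: 0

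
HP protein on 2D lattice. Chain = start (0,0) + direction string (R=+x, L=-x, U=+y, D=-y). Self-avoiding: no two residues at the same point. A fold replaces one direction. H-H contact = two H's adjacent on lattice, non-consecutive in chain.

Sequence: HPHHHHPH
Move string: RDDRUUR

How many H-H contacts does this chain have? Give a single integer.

Positions: [(0, 0), (1, 0), (1, -1), (1, -2), (2, -2), (2, -1), (2, 0), (3, 0)]
H-H contact: residue 2 @(1,-1) - residue 5 @(2, -1)

Answer: 1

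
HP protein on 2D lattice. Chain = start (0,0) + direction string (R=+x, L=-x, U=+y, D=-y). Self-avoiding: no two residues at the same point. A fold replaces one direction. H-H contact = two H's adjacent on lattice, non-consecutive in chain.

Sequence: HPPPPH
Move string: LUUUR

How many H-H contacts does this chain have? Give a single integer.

Answer: 0

Derivation:
Positions: [(0, 0), (-1, 0), (-1, 1), (-1, 2), (-1, 3), (0, 3)]
No H-H contacts found.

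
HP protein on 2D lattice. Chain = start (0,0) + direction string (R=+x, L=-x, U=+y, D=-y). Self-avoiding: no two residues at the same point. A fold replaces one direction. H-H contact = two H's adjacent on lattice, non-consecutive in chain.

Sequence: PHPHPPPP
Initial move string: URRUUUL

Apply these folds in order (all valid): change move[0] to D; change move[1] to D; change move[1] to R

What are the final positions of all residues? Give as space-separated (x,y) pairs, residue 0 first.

Answer: (0,0) (0,-1) (1,-1) (2,-1) (2,0) (2,1) (2,2) (1,2)

Derivation:
Initial moves: URRUUUL
Fold: move[0]->D => DRRUUUL (positions: [(0, 0), (0, -1), (1, -1), (2, -1), (2, 0), (2, 1), (2, 2), (1, 2)])
Fold: move[1]->D => DDRUUUL (positions: [(0, 0), (0, -1), (0, -2), (1, -2), (1, -1), (1, 0), (1, 1), (0, 1)])
Fold: move[1]->R => DRRUUUL (positions: [(0, 0), (0, -1), (1, -1), (2, -1), (2, 0), (2, 1), (2, 2), (1, 2)])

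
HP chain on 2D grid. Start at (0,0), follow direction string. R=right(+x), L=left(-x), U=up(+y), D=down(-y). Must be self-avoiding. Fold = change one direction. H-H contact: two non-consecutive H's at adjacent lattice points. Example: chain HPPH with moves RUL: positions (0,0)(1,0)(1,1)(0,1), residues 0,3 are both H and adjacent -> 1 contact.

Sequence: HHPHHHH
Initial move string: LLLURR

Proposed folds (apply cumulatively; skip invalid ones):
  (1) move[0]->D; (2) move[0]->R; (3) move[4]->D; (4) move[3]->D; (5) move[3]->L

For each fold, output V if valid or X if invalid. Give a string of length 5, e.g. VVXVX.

Answer: XXXVX

Derivation:
Initial: LLLURR -> [(0, 0), (-1, 0), (-2, 0), (-3, 0), (-3, 1), (-2, 1), (-1, 1)]
Fold 1: move[0]->D => DLLURR INVALID (collision), skipped
Fold 2: move[0]->R => RLLURR INVALID (collision), skipped
Fold 3: move[4]->D => LLLUDR INVALID (collision), skipped
Fold 4: move[3]->D => LLLDRR VALID
Fold 5: move[3]->L => LLLLRR INVALID (collision), skipped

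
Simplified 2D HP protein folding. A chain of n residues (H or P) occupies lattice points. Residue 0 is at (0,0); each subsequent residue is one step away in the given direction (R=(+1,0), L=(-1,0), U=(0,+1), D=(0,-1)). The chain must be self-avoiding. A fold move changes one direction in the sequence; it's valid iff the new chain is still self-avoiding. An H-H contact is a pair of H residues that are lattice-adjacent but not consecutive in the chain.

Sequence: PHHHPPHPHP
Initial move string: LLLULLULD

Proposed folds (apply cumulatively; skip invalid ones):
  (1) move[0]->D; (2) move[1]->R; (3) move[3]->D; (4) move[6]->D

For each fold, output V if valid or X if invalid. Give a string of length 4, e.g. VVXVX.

Initial: LLLULLULD -> [(0, 0), (-1, 0), (-2, 0), (-3, 0), (-3, 1), (-4, 1), (-5, 1), (-5, 2), (-6, 2), (-6, 1)]
Fold 1: move[0]->D => DLLULLULD VALID
Fold 2: move[1]->R => DRLULLULD INVALID (collision), skipped
Fold 3: move[3]->D => DLLDLLULD VALID
Fold 4: move[6]->D => DLLDLLDLD VALID

Answer: VXVV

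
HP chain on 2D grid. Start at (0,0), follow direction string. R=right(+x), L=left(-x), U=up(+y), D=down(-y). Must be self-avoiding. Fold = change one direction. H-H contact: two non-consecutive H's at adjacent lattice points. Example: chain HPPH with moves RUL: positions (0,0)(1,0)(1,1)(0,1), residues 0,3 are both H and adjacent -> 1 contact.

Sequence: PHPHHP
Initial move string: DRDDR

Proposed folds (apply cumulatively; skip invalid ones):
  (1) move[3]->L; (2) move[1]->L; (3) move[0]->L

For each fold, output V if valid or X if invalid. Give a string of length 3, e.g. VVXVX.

Answer: XVV

Derivation:
Initial: DRDDR -> [(0, 0), (0, -1), (1, -1), (1, -2), (1, -3), (2, -3)]
Fold 1: move[3]->L => DRDLR INVALID (collision), skipped
Fold 2: move[1]->L => DLDDR VALID
Fold 3: move[0]->L => LLDDR VALID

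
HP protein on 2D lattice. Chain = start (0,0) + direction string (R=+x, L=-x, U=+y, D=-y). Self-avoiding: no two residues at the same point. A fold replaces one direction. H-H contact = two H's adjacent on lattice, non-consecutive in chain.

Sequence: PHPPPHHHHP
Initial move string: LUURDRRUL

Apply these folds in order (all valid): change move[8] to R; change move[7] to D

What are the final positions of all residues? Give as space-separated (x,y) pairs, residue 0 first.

Answer: (0,0) (-1,0) (-1,1) (-1,2) (0,2) (0,1) (1,1) (2,1) (2,0) (3,0)

Derivation:
Initial moves: LUURDRRUL
Fold: move[8]->R => LUURDRRUR (positions: [(0, 0), (-1, 0), (-1, 1), (-1, 2), (0, 2), (0, 1), (1, 1), (2, 1), (2, 2), (3, 2)])
Fold: move[7]->D => LUURDRRDR (positions: [(0, 0), (-1, 0), (-1, 1), (-1, 2), (0, 2), (0, 1), (1, 1), (2, 1), (2, 0), (3, 0)])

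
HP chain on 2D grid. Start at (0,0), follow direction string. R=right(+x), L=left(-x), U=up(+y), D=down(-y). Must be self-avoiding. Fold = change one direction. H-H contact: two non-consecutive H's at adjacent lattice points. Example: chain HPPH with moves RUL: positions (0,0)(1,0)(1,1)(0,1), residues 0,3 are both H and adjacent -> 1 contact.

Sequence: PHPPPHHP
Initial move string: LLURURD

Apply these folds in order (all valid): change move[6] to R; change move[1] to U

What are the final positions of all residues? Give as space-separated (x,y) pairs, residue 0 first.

Initial moves: LLURURD
Fold: move[6]->R => LLURURR (positions: [(0, 0), (-1, 0), (-2, 0), (-2, 1), (-1, 1), (-1, 2), (0, 2), (1, 2)])
Fold: move[1]->U => LUURURR (positions: [(0, 0), (-1, 0), (-1, 1), (-1, 2), (0, 2), (0, 3), (1, 3), (2, 3)])

Answer: (0,0) (-1,0) (-1,1) (-1,2) (0,2) (0,3) (1,3) (2,3)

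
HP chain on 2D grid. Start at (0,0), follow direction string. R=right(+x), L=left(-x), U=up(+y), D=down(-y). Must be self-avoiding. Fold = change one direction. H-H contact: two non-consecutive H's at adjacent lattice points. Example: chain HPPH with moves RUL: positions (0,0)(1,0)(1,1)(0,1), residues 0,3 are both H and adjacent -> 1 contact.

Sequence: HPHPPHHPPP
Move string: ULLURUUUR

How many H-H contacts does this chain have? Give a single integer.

Positions: [(0, 0), (0, 1), (-1, 1), (-2, 1), (-2, 2), (-1, 2), (-1, 3), (-1, 4), (-1, 5), (0, 5)]
H-H contact: residue 2 @(-1,1) - residue 5 @(-1, 2)

Answer: 1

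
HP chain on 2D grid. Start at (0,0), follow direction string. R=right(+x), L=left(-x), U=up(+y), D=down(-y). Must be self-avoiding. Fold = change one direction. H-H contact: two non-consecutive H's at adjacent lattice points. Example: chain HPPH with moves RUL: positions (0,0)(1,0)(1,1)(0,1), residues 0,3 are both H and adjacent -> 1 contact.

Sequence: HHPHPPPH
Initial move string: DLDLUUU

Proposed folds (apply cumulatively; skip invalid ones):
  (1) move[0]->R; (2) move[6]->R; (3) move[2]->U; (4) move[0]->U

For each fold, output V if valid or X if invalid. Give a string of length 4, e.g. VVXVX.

Initial: DLDLUUU -> [(0, 0), (0, -1), (-1, -1), (-1, -2), (-2, -2), (-2, -1), (-2, 0), (-2, 1)]
Fold 1: move[0]->R => RLDLUUU INVALID (collision), skipped
Fold 2: move[6]->R => DLDLUUR VALID
Fold 3: move[2]->U => DLULUUR VALID
Fold 4: move[0]->U => ULULUUR VALID

Answer: XVVV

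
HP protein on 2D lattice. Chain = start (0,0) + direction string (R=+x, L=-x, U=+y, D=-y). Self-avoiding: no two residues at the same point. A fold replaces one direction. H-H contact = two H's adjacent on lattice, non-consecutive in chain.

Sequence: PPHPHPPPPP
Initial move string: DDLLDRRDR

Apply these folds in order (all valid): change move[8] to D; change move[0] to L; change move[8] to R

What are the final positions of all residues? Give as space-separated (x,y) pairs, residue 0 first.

Initial moves: DDLLDRRDR
Fold: move[8]->D => DDLLDRRDD (positions: [(0, 0), (0, -1), (0, -2), (-1, -2), (-2, -2), (-2, -3), (-1, -3), (0, -3), (0, -4), (0, -5)])
Fold: move[0]->L => LDLLDRRDD (positions: [(0, 0), (-1, 0), (-1, -1), (-2, -1), (-3, -1), (-3, -2), (-2, -2), (-1, -2), (-1, -3), (-1, -4)])
Fold: move[8]->R => LDLLDRRDR (positions: [(0, 0), (-1, 0), (-1, -1), (-2, -1), (-3, -1), (-3, -2), (-2, -2), (-1, -2), (-1, -3), (0, -3)])

Answer: (0,0) (-1,0) (-1,-1) (-2,-1) (-3,-1) (-3,-2) (-2,-2) (-1,-2) (-1,-3) (0,-3)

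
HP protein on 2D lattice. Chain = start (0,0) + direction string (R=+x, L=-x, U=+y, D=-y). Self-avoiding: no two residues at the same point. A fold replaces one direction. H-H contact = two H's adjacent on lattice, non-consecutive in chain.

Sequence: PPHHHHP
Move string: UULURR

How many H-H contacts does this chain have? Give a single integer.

Positions: [(0, 0), (0, 1), (0, 2), (-1, 2), (-1, 3), (0, 3), (1, 3)]
H-H contact: residue 2 @(0,2) - residue 5 @(0, 3)

Answer: 1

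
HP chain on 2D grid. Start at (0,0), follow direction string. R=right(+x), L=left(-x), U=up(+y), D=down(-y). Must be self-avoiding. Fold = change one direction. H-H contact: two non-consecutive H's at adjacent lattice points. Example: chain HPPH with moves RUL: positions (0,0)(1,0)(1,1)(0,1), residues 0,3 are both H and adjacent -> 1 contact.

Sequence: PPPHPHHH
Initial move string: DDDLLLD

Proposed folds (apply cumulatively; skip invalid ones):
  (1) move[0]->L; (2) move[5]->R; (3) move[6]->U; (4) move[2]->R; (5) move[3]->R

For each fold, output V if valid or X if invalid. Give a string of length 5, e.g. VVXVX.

Initial: DDDLLLD -> [(0, 0), (0, -1), (0, -2), (0, -3), (-1, -3), (-2, -3), (-3, -3), (-3, -4)]
Fold 1: move[0]->L => LDDLLLD VALID
Fold 2: move[5]->R => LDDLLRD INVALID (collision), skipped
Fold 3: move[6]->U => LDDLLLU VALID
Fold 4: move[2]->R => LDRLLLU INVALID (collision), skipped
Fold 5: move[3]->R => LDDRLLU INVALID (collision), skipped

Answer: VXVXX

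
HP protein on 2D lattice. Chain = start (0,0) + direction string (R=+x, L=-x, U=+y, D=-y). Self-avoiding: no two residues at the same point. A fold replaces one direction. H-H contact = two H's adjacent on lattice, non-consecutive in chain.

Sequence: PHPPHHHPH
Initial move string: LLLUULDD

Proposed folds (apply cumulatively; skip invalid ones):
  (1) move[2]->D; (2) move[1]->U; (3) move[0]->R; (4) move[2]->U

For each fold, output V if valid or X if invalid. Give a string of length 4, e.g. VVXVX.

Initial: LLLUULDD -> [(0, 0), (-1, 0), (-2, 0), (-3, 0), (-3, 1), (-3, 2), (-4, 2), (-4, 1), (-4, 0)]
Fold 1: move[2]->D => LLDUULDD INVALID (collision), skipped
Fold 2: move[1]->U => LULUULDD VALID
Fold 3: move[0]->R => RULUULDD VALID
Fold 4: move[2]->U => RUUUULDD VALID

Answer: XVVV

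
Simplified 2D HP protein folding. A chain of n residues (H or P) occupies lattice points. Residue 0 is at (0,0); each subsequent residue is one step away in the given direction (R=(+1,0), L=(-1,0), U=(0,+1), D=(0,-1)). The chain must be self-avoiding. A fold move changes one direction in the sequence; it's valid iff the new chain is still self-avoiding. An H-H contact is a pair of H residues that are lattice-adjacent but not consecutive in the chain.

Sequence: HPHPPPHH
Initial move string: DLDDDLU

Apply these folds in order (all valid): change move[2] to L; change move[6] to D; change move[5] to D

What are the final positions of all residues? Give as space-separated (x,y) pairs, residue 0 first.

Answer: (0,0) (0,-1) (-1,-1) (-2,-1) (-2,-2) (-2,-3) (-2,-4) (-2,-5)

Derivation:
Initial moves: DLDDDLU
Fold: move[2]->L => DLLDDLU (positions: [(0, 0), (0, -1), (-1, -1), (-2, -1), (-2, -2), (-2, -3), (-3, -3), (-3, -2)])
Fold: move[6]->D => DLLDDLD (positions: [(0, 0), (0, -1), (-1, -1), (-2, -1), (-2, -2), (-2, -3), (-3, -3), (-3, -4)])
Fold: move[5]->D => DLLDDDD (positions: [(0, 0), (0, -1), (-1, -1), (-2, -1), (-2, -2), (-2, -3), (-2, -4), (-2, -5)])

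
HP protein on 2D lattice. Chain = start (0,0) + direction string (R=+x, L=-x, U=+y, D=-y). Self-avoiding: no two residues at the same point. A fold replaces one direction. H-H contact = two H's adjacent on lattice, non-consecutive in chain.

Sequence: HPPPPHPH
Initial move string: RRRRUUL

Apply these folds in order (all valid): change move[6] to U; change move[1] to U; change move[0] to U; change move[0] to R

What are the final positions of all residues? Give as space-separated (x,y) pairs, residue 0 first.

Answer: (0,0) (1,0) (1,1) (2,1) (3,1) (3,2) (3,3) (3,4)

Derivation:
Initial moves: RRRRUUL
Fold: move[6]->U => RRRRUUU (positions: [(0, 0), (1, 0), (2, 0), (3, 0), (4, 0), (4, 1), (4, 2), (4, 3)])
Fold: move[1]->U => RURRUUU (positions: [(0, 0), (1, 0), (1, 1), (2, 1), (3, 1), (3, 2), (3, 3), (3, 4)])
Fold: move[0]->U => UURRUUU (positions: [(0, 0), (0, 1), (0, 2), (1, 2), (2, 2), (2, 3), (2, 4), (2, 5)])
Fold: move[0]->R => RURRUUU (positions: [(0, 0), (1, 0), (1, 1), (2, 1), (3, 1), (3, 2), (3, 3), (3, 4)])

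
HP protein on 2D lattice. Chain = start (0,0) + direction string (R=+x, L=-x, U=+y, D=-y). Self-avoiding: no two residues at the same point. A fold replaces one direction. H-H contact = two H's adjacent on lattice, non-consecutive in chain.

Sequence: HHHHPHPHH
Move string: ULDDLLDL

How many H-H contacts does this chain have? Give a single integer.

Answer: 1

Derivation:
Positions: [(0, 0), (0, 1), (-1, 1), (-1, 0), (-1, -1), (-2, -1), (-3, -1), (-3, -2), (-4, -2)]
H-H contact: residue 0 @(0,0) - residue 3 @(-1, 0)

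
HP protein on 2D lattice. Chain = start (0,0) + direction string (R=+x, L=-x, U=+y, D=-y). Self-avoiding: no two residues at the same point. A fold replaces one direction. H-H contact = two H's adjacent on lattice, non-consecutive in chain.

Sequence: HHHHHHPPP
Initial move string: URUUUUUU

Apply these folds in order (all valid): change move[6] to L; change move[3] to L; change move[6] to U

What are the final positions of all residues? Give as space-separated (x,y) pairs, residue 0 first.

Initial moves: URUUUUUU
Fold: move[6]->L => URUUUULU (positions: [(0, 0), (0, 1), (1, 1), (1, 2), (1, 3), (1, 4), (1, 5), (0, 5), (0, 6)])
Fold: move[3]->L => URULUULU (positions: [(0, 0), (0, 1), (1, 1), (1, 2), (0, 2), (0, 3), (0, 4), (-1, 4), (-1, 5)])
Fold: move[6]->U => URULUUUU (positions: [(0, 0), (0, 1), (1, 1), (1, 2), (0, 2), (0, 3), (0, 4), (0, 5), (0, 6)])

Answer: (0,0) (0,1) (1,1) (1,2) (0,2) (0,3) (0,4) (0,5) (0,6)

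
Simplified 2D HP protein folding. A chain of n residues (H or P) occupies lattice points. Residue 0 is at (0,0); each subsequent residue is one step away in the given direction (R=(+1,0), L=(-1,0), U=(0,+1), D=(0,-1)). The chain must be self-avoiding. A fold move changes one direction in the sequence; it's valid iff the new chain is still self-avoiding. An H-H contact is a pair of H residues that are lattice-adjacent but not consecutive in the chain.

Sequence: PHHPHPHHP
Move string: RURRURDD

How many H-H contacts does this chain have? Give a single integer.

Answer: 1

Derivation:
Positions: [(0, 0), (1, 0), (1, 1), (2, 1), (3, 1), (3, 2), (4, 2), (4, 1), (4, 0)]
H-H contact: residue 4 @(3,1) - residue 7 @(4, 1)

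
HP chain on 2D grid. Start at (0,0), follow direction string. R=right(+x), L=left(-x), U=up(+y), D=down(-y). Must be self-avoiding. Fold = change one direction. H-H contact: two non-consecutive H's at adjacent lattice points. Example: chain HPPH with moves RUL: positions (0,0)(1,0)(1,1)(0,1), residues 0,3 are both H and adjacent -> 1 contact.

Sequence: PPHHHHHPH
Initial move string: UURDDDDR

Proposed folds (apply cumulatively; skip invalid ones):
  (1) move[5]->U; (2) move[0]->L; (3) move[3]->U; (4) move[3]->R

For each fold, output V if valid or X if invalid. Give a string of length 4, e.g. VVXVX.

Initial: UURDDDDR -> [(0, 0), (0, 1), (0, 2), (1, 2), (1, 1), (1, 0), (1, -1), (1, -2), (2, -2)]
Fold 1: move[5]->U => UURDDUDR INVALID (collision), skipped
Fold 2: move[0]->L => LURDDDDR INVALID (collision), skipped
Fold 3: move[3]->U => UURUDDDR INVALID (collision), skipped
Fold 4: move[3]->R => UURRDDDR VALID

Answer: XXXV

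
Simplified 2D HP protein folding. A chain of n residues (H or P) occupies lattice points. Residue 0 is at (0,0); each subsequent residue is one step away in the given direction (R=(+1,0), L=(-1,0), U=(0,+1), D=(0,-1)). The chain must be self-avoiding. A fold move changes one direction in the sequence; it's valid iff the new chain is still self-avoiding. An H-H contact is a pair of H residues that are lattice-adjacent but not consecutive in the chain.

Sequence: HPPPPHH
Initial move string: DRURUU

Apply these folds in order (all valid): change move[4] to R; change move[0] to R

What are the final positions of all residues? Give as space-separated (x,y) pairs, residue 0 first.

Initial moves: DRURUU
Fold: move[4]->R => DRURRU (positions: [(0, 0), (0, -1), (1, -1), (1, 0), (2, 0), (3, 0), (3, 1)])
Fold: move[0]->R => RRURRU (positions: [(0, 0), (1, 0), (2, 0), (2, 1), (3, 1), (4, 1), (4, 2)])

Answer: (0,0) (1,0) (2,0) (2,1) (3,1) (4,1) (4,2)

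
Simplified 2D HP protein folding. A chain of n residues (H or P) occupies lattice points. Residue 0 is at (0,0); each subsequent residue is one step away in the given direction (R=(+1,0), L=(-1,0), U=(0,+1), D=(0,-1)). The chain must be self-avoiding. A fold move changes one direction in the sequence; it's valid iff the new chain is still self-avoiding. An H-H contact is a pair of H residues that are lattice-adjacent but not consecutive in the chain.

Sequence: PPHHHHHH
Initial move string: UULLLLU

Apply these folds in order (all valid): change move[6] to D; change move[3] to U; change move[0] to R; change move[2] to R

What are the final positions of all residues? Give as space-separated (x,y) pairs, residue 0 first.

Initial moves: UULLLLU
Fold: move[6]->D => UULLLLD (positions: [(0, 0), (0, 1), (0, 2), (-1, 2), (-2, 2), (-3, 2), (-4, 2), (-4, 1)])
Fold: move[3]->U => UULULLD (positions: [(0, 0), (0, 1), (0, 2), (-1, 2), (-1, 3), (-2, 3), (-3, 3), (-3, 2)])
Fold: move[0]->R => RULULLD (positions: [(0, 0), (1, 0), (1, 1), (0, 1), (0, 2), (-1, 2), (-2, 2), (-2, 1)])
Fold: move[2]->R => RURULLD (positions: [(0, 0), (1, 0), (1, 1), (2, 1), (2, 2), (1, 2), (0, 2), (0, 1)])

Answer: (0,0) (1,0) (1,1) (2,1) (2,2) (1,2) (0,2) (0,1)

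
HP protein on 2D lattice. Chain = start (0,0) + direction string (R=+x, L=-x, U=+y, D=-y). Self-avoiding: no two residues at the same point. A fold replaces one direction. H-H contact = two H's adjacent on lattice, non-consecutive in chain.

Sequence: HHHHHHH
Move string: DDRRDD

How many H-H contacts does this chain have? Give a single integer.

Answer: 0

Derivation:
Positions: [(0, 0), (0, -1), (0, -2), (1, -2), (2, -2), (2, -3), (2, -4)]
No H-H contacts found.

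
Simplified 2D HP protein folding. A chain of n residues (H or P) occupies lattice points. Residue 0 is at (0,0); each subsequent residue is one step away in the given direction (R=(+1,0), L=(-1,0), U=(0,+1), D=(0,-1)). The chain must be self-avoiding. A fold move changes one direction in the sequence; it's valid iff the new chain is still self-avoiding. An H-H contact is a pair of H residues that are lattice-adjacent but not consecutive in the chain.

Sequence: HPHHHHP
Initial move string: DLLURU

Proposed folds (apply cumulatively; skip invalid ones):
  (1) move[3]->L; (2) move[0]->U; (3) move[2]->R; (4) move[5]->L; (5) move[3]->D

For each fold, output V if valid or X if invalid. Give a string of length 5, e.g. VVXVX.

Initial: DLLURU -> [(0, 0), (0, -1), (-1, -1), (-2, -1), (-2, 0), (-1, 0), (-1, 1)]
Fold 1: move[3]->L => DLLLRU INVALID (collision), skipped
Fold 2: move[0]->U => ULLURU VALID
Fold 3: move[2]->R => ULRURU INVALID (collision), skipped
Fold 4: move[5]->L => ULLURL INVALID (collision), skipped
Fold 5: move[3]->D => ULLDRU INVALID (collision), skipped

Answer: XVXXX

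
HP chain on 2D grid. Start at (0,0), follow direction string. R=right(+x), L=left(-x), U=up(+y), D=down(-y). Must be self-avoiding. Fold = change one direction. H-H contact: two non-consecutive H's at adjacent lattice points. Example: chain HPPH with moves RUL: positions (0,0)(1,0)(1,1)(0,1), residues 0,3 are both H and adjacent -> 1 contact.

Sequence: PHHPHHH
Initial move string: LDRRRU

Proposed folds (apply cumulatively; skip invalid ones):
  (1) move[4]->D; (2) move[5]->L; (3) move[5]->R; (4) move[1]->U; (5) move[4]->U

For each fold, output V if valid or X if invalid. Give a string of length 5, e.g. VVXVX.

Initial: LDRRRU -> [(0, 0), (-1, 0), (-1, -1), (0, -1), (1, -1), (2, -1), (2, 0)]
Fold 1: move[4]->D => LDRRDU INVALID (collision), skipped
Fold 2: move[5]->L => LDRRRL INVALID (collision), skipped
Fold 3: move[5]->R => LDRRRR VALID
Fold 4: move[1]->U => LURRRR VALID
Fold 5: move[4]->U => LURRUR VALID

Answer: XXVVV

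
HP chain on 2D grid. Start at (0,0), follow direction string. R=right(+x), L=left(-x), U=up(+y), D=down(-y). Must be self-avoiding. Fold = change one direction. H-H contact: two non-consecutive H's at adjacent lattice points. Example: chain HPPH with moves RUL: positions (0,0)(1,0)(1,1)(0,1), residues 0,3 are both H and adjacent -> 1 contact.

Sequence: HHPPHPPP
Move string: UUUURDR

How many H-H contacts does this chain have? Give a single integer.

Answer: 0

Derivation:
Positions: [(0, 0), (0, 1), (0, 2), (0, 3), (0, 4), (1, 4), (1, 3), (2, 3)]
No H-H contacts found.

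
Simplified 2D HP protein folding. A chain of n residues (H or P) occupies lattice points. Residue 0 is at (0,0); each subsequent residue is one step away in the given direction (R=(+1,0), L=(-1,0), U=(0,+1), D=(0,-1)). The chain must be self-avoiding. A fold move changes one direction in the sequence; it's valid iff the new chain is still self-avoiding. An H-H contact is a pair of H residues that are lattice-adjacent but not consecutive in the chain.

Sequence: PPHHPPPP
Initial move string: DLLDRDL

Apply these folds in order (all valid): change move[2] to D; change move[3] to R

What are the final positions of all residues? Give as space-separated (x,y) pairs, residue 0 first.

Initial moves: DLLDRDL
Fold: move[2]->D => DLDDRDL (positions: [(0, 0), (0, -1), (-1, -1), (-1, -2), (-1, -3), (0, -3), (0, -4), (-1, -4)])
Fold: move[3]->R => DLDRRDL (positions: [(0, 0), (0, -1), (-1, -1), (-1, -2), (0, -2), (1, -2), (1, -3), (0, -3)])

Answer: (0,0) (0,-1) (-1,-1) (-1,-2) (0,-2) (1,-2) (1,-3) (0,-3)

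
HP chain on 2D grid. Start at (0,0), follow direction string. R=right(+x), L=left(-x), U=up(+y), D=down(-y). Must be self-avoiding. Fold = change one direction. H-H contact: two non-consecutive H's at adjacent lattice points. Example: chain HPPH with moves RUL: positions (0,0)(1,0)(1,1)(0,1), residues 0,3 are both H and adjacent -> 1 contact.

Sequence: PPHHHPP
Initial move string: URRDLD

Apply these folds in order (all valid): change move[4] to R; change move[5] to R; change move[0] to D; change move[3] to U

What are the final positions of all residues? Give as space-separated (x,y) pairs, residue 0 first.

Initial moves: URRDLD
Fold: move[4]->R => URRDRD (positions: [(0, 0), (0, 1), (1, 1), (2, 1), (2, 0), (3, 0), (3, -1)])
Fold: move[5]->R => URRDRR (positions: [(0, 0), (0, 1), (1, 1), (2, 1), (2, 0), (3, 0), (4, 0)])
Fold: move[0]->D => DRRDRR (positions: [(0, 0), (0, -1), (1, -1), (2, -1), (2, -2), (3, -2), (4, -2)])
Fold: move[3]->U => DRRURR (positions: [(0, 0), (0, -1), (1, -1), (2, -1), (2, 0), (3, 0), (4, 0)])

Answer: (0,0) (0,-1) (1,-1) (2,-1) (2,0) (3,0) (4,0)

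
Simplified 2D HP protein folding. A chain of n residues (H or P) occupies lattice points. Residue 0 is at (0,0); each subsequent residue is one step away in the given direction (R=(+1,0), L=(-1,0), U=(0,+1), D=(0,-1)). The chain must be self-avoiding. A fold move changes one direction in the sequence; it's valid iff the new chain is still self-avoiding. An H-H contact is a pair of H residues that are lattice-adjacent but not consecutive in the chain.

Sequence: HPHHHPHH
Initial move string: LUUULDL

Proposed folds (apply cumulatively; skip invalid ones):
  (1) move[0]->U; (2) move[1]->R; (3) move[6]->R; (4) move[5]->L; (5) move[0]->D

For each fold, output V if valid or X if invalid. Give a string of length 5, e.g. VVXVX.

Answer: VVXVV

Derivation:
Initial: LUUULDL -> [(0, 0), (-1, 0), (-1, 1), (-1, 2), (-1, 3), (-2, 3), (-2, 2), (-3, 2)]
Fold 1: move[0]->U => UUUULDL VALID
Fold 2: move[1]->R => URUULDL VALID
Fold 3: move[6]->R => URUULDR INVALID (collision), skipped
Fold 4: move[5]->L => URUULLL VALID
Fold 5: move[0]->D => DRUULLL VALID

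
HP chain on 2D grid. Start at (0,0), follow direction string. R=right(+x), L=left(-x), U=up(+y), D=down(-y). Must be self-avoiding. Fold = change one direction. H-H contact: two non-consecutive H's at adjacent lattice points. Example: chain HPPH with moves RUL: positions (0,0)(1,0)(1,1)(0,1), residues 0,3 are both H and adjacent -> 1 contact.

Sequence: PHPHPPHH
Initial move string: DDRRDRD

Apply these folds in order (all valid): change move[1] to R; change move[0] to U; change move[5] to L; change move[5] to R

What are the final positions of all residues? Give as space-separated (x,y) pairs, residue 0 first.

Initial moves: DDRRDRD
Fold: move[1]->R => DRRRDRD (positions: [(0, 0), (0, -1), (1, -1), (2, -1), (3, -1), (3, -2), (4, -2), (4, -3)])
Fold: move[0]->U => URRRDRD (positions: [(0, 0), (0, 1), (1, 1), (2, 1), (3, 1), (3, 0), (4, 0), (4, -1)])
Fold: move[5]->L => URRRDLD (positions: [(0, 0), (0, 1), (1, 1), (2, 1), (3, 1), (3, 0), (2, 0), (2, -1)])
Fold: move[5]->R => URRRDRD (positions: [(0, 0), (0, 1), (1, 1), (2, 1), (3, 1), (3, 0), (4, 0), (4, -1)])

Answer: (0,0) (0,1) (1,1) (2,1) (3,1) (3,0) (4,0) (4,-1)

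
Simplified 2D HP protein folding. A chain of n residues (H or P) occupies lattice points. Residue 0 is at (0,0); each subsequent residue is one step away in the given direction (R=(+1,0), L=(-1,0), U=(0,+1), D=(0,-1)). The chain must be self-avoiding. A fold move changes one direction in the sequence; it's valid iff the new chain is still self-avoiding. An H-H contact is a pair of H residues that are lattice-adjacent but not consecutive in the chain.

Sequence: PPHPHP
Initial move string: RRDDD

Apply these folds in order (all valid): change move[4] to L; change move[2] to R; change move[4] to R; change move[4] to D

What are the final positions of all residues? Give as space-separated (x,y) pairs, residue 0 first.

Initial moves: RRDDD
Fold: move[4]->L => RRDDL (positions: [(0, 0), (1, 0), (2, 0), (2, -1), (2, -2), (1, -2)])
Fold: move[2]->R => RRRDL (positions: [(0, 0), (1, 0), (2, 0), (3, 0), (3, -1), (2, -1)])
Fold: move[4]->R => RRRDR (positions: [(0, 0), (1, 0), (2, 0), (3, 0), (3, -1), (4, -1)])
Fold: move[4]->D => RRRDD (positions: [(0, 0), (1, 0), (2, 0), (3, 0), (3, -1), (3, -2)])

Answer: (0,0) (1,0) (2,0) (3,0) (3,-1) (3,-2)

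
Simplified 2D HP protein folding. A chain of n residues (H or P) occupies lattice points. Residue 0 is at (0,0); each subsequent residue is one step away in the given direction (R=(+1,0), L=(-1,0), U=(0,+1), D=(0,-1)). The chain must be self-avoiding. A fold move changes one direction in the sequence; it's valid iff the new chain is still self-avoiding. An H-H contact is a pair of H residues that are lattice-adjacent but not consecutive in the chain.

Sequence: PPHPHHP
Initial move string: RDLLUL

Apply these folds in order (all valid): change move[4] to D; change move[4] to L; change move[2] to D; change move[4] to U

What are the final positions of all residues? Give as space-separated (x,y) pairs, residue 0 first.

Answer: (0,0) (1,0) (1,-1) (1,-2) (0,-2) (0,-1) (-1,-1)

Derivation:
Initial moves: RDLLUL
Fold: move[4]->D => RDLLDL (positions: [(0, 0), (1, 0), (1, -1), (0, -1), (-1, -1), (-1, -2), (-2, -2)])
Fold: move[4]->L => RDLLLL (positions: [(0, 0), (1, 0), (1, -1), (0, -1), (-1, -1), (-2, -1), (-3, -1)])
Fold: move[2]->D => RDDLLL (positions: [(0, 0), (1, 0), (1, -1), (1, -2), (0, -2), (-1, -2), (-2, -2)])
Fold: move[4]->U => RDDLUL (positions: [(0, 0), (1, 0), (1, -1), (1, -2), (0, -2), (0, -1), (-1, -1)])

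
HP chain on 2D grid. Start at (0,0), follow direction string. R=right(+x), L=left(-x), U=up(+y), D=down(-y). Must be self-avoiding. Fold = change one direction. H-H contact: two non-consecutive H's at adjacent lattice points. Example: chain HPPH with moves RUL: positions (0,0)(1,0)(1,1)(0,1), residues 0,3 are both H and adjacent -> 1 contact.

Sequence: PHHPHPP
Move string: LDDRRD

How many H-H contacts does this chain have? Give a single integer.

Positions: [(0, 0), (-1, 0), (-1, -1), (-1, -2), (0, -2), (1, -2), (1, -3)]
No H-H contacts found.

Answer: 0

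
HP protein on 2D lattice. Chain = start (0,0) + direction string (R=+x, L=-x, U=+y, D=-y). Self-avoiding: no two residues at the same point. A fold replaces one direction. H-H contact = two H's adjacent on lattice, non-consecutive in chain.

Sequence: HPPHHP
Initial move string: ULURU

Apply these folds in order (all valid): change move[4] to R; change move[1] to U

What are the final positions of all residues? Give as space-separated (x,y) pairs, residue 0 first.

Initial moves: ULURU
Fold: move[4]->R => ULURR (positions: [(0, 0), (0, 1), (-1, 1), (-1, 2), (0, 2), (1, 2)])
Fold: move[1]->U => UUURR (positions: [(0, 0), (0, 1), (0, 2), (0, 3), (1, 3), (2, 3)])

Answer: (0,0) (0,1) (0,2) (0,3) (1,3) (2,3)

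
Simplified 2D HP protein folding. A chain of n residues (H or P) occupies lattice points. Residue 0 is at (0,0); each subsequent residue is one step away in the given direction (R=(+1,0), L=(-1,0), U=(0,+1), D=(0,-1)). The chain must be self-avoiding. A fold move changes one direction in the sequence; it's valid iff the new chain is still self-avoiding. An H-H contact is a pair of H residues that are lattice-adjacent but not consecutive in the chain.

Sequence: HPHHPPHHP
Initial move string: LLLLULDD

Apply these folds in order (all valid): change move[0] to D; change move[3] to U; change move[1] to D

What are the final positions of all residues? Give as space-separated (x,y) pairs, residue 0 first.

Initial moves: LLLLULDD
Fold: move[0]->D => DLLLULDD (positions: [(0, 0), (0, -1), (-1, -1), (-2, -1), (-3, -1), (-3, 0), (-4, 0), (-4, -1), (-4, -2)])
Fold: move[3]->U => DLLUULDD (positions: [(0, 0), (0, -1), (-1, -1), (-2, -1), (-2, 0), (-2, 1), (-3, 1), (-3, 0), (-3, -1)])
Fold: move[1]->D => DDLUULDD (positions: [(0, 0), (0, -1), (0, -2), (-1, -2), (-1, -1), (-1, 0), (-2, 0), (-2, -1), (-2, -2)])

Answer: (0,0) (0,-1) (0,-2) (-1,-2) (-1,-1) (-1,0) (-2,0) (-2,-1) (-2,-2)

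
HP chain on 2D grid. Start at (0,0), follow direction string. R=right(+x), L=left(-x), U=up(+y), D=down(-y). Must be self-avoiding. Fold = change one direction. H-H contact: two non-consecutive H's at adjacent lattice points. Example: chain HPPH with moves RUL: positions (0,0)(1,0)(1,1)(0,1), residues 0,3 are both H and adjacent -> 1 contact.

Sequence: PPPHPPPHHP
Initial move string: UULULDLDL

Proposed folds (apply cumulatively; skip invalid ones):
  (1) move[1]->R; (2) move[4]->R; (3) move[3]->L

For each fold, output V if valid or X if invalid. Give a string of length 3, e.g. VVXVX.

Initial: UULULDLDL -> [(0, 0), (0, 1), (0, 2), (-1, 2), (-1, 3), (-2, 3), (-2, 2), (-3, 2), (-3, 1), (-4, 1)]
Fold 1: move[1]->R => URLULDLDL INVALID (collision), skipped
Fold 2: move[4]->R => UULURDLDL INVALID (collision), skipped
Fold 3: move[3]->L => UULLLDLDL VALID

Answer: XXV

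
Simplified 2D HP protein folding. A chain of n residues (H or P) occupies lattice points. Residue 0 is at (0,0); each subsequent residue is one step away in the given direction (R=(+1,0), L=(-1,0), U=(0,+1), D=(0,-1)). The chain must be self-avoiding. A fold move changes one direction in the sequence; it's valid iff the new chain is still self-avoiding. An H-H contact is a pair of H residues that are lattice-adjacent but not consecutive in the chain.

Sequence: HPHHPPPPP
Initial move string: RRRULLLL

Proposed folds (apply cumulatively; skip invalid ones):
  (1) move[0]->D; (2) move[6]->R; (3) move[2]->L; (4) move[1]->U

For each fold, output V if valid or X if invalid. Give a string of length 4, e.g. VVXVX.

Initial: RRRULLLL -> [(0, 0), (1, 0), (2, 0), (3, 0), (3, 1), (2, 1), (1, 1), (0, 1), (-1, 1)]
Fold 1: move[0]->D => DRRULLLL INVALID (collision), skipped
Fold 2: move[6]->R => RRRULLRL INVALID (collision), skipped
Fold 3: move[2]->L => RRLULLLL INVALID (collision), skipped
Fold 4: move[1]->U => RURULLLL VALID

Answer: XXXV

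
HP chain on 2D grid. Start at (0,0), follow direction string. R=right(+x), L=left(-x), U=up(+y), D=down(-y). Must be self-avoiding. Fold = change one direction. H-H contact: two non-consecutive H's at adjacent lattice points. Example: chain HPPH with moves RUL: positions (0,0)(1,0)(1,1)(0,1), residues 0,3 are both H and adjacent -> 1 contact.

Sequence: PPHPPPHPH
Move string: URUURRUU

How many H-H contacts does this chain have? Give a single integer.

Positions: [(0, 0), (0, 1), (1, 1), (1, 2), (1, 3), (2, 3), (3, 3), (3, 4), (3, 5)]
No H-H contacts found.

Answer: 0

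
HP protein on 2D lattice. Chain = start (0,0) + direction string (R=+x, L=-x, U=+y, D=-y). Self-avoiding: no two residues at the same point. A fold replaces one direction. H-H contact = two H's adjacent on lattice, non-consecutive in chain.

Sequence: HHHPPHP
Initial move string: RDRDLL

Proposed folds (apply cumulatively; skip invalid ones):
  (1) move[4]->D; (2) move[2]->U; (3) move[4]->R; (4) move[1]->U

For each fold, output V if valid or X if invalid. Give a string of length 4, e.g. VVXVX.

Answer: VXXV

Derivation:
Initial: RDRDLL -> [(0, 0), (1, 0), (1, -1), (2, -1), (2, -2), (1, -2), (0, -2)]
Fold 1: move[4]->D => RDRDDL VALID
Fold 2: move[2]->U => RDUDDL INVALID (collision), skipped
Fold 3: move[4]->R => RDRDRL INVALID (collision), skipped
Fold 4: move[1]->U => RURDDL VALID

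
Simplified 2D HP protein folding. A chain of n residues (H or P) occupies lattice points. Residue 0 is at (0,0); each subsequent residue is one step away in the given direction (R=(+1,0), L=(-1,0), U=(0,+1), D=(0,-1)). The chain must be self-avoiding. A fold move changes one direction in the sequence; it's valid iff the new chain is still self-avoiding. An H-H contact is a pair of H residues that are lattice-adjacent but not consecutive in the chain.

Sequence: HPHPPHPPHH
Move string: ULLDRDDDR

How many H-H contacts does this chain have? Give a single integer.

Positions: [(0, 0), (0, 1), (-1, 1), (-2, 1), (-2, 0), (-1, 0), (-1, -1), (-1, -2), (-1, -3), (0, -3)]
H-H contact: residue 0 @(0,0) - residue 5 @(-1, 0)
H-H contact: residue 2 @(-1,1) - residue 5 @(-1, 0)

Answer: 2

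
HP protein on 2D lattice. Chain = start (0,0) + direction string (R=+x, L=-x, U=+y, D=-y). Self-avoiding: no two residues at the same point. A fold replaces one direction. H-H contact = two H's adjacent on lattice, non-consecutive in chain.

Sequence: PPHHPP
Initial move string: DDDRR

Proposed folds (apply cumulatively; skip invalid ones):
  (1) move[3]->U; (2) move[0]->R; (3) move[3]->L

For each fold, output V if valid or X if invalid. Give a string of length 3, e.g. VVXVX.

Answer: XVX

Derivation:
Initial: DDDRR -> [(0, 0), (0, -1), (0, -2), (0, -3), (1, -3), (2, -3)]
Fold 1: move[3]->U => DDDUR INVALID (collision), skipped
Fold 2: move[0]->R => RDDRR VALID
Fold 3: move[3]->L => RDDLR INVALID (collision), skipped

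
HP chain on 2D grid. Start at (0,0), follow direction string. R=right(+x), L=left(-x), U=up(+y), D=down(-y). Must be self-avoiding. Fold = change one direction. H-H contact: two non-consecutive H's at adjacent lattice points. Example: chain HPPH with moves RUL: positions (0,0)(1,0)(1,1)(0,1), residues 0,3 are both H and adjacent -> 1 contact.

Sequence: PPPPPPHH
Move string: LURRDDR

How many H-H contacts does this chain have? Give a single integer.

Positions: [(0, 0), (-1, 0), (-1, 1), (0, 1), (1, 1), (1, 0), (1, -1), (2, -1)]
No H-H contacts found.

Answer: 0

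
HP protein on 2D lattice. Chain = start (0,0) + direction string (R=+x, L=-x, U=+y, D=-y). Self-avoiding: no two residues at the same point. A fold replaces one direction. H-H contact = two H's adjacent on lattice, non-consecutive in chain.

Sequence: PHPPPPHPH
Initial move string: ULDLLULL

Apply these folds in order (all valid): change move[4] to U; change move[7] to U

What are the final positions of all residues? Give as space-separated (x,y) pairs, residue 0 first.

Initial moves: ULDLLULL
Fold: move[4]->U => ULDLUULL (positions: [(0, 0), (0, 1), (-1, 1), (-1, 0), (-2, 0), (-2, 1), (-2, 2), (-3, 2), (-4, 2)])
Fold: move[7]->U => ULDLUULU (positions: [(0, 0), (0, 1), (-1, 1), (-1, 0), (-2, 0), (-2, 1), (-2, 2), (-3, 2), (-3, 3)])

Answer: (0,0) (0,1) (-1,1) (-1,0) (-2,0) (-2,1) (-2,2) (-3,2) (-3,3)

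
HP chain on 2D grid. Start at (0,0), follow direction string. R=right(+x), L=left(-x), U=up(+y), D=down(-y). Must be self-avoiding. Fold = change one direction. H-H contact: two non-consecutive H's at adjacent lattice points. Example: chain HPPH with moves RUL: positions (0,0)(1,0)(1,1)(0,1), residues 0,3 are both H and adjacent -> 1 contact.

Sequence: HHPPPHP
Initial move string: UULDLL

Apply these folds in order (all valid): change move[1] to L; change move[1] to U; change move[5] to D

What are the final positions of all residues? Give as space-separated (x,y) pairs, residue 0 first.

Initial moves: UULDLL
Fold: move[1]->L => ULLDLL (positions: [(0, 0), (0, 1), (-1, 1), (-2, 1), (-2, 0), (-3, 0), (-4, 0)])
Fold: move[1]->U => UULDLL (positions: [(0, 0), (0, 1), (0, 2), (-1, 2), (-1, 1), (-2, 1), (-3, 1)])
Fold: move[5]->D => UULDLD (positions: [(0, 0), (0, 1), (0, 2), (-1, 2), (-1, 1), (-2, 1), (-2, 0)])

Answer: (0,0) (0,1) (0,2) (-1,2) (-1,1) (-2,1) (-2,0)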